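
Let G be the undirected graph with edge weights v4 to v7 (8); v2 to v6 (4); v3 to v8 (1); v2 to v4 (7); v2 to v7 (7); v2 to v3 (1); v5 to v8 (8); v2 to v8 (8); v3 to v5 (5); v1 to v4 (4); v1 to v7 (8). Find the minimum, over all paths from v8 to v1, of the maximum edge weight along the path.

7

Comparing a few candidate routes:
v8→v3→v2→v7→v4→v1: max(1, 1, 7, 8, 4) = 8
v8→v3→v2→v4→v1: max(1, 1, 7, 4) = 7
v8→v3→v2→v4→v7→v1: max(1, 1, 7, 8, 8) = 8
v8→v3→v2→v7→v1: max(1, 1, 7, 8) = 8
v8→v5→v3→v2→v7→v1: max(8, 5, 1, 7, 8) = 8
The minimum achievable maximum is 7.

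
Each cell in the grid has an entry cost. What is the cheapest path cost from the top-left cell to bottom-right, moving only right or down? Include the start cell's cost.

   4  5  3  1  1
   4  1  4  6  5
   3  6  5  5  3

Cheapest: (0,0) → (0,1) → (0,2) → (0,3) → (0,4) → (1,4) → (2,4)
  4 + 5 + 3 + 1 + 1 + 5 + 3 = 22

22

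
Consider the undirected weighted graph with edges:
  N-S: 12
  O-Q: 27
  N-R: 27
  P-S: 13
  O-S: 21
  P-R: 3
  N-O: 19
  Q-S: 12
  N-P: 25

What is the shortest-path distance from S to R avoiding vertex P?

Routes from S to R avoiding P:
S - Q - O - N - R: 12 + 27 + 19 + 27 = 85
S - O - N - R: 21 + 19 + 27 = 67
S - N - R: 12 + 27 = 39
Shortest: 39.

39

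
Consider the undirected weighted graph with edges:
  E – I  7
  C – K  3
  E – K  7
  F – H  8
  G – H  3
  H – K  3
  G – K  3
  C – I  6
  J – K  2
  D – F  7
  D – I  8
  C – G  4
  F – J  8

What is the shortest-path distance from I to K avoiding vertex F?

Candidate routes:
I → C → G → H → K: 6 + 4 + 3 + 3 = 16
I → E → K: 7 + 7 = 14
I → C → K: 6 + 3 = 9
I → C → G → K: 6 + 4 + 3 = 13
Shortest: 9.

9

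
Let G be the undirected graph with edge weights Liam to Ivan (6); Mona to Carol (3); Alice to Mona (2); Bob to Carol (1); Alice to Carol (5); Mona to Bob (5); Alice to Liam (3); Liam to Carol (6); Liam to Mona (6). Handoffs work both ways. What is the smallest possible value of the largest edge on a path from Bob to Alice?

3

A few of the Bob→Alice routes:
Bob-Mona-Alice: max(5, 2) = 5
Bob-Mona-Liam-Alice: max(5, 6, 3) = 6
Bob-Carol-Alice: max(1, 5) = 5
Bob-Carol-Mona-Alice: max(1, 3, 2) = 3
Bob-Mona-Carol-Alice: max(5, 3, 5) = 5
Bob-Mona-Liam-Carol-Alice: max(5, 6, 6, 5) = 6
The minimum achievable maximum is 3.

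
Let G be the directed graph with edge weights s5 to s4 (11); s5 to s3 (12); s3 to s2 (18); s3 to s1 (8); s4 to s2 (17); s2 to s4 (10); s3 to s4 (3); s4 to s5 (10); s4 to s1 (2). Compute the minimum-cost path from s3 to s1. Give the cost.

Routes from s3 to s1:
s3 - s2 - s4 - s1: 18 + 10 + 2 = 30
s3 - s4 - s1: 3 + 2 = 5
s3 - s1: 8
Best route has total 5.

5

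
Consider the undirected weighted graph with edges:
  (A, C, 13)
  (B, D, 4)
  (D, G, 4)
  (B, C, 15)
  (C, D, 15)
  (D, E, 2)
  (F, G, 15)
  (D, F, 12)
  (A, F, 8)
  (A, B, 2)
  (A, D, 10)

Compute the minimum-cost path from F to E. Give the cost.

Some routes from F to E:
F→A→D→E: 8 + 10 + 2 = 20
F→D→E: 12 + 2 = 14
F→A→B→D→E: 8 + 2 + 4 + 2 = 16
The minimum is 14.

14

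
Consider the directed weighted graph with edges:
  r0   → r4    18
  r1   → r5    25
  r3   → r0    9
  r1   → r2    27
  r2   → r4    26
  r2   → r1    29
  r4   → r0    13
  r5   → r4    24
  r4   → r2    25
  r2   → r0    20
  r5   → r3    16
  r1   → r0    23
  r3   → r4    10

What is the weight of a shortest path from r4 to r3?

95

Routes from r4 to r3:
r4 → r2 → r1 → r5 → r3: 25 + 29 + 25 + 16 = 95
Best route has total 95.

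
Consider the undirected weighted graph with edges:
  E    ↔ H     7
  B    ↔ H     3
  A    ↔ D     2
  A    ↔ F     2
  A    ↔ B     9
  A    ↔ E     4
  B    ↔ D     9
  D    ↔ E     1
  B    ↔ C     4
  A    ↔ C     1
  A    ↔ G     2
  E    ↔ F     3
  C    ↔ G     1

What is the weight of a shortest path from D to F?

4

Checking several routes:
D-A-E-F: 2 + 4 + 3 = 9
D-E-A-F: 1 + 4 + 2 = 7
D-B-C-A-F: 9 + 4 + 1 + 2 = 16
D-E-F: 1 + 3 = 4
D-A-F: 2 + 2 = 4
The minimum is 4.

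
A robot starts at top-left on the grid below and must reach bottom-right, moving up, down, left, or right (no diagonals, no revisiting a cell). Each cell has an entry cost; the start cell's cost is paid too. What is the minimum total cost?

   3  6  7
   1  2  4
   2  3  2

Path [0,0] [1,0] [1,1] [2,1] [2,2]: 3 + 1 + 2 + 3 + 2 = 11.

11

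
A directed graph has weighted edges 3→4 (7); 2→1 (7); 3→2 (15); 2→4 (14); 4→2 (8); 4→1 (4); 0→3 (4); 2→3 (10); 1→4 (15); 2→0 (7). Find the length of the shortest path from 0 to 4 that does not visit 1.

Routes from 0 to 4 avoiding 1:
0 - 3 - 4: 4 + 7 = 11
0 - 3 - 2 - 4: 4 + 15 + 14 = 33
The minimum is 11.

11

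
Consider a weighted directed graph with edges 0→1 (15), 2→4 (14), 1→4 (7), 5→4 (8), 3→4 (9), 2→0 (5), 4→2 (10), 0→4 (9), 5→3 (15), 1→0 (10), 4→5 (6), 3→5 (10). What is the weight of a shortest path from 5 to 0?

23

Routes from 5 to 0:
5 -> 3 -> 4 -> 2 -> 0: 15 + 9 + 10 + 5 = 39
5 -> 4 -> 2 -> 0: 8 + 10 + 5 = 23
Best route has total 23.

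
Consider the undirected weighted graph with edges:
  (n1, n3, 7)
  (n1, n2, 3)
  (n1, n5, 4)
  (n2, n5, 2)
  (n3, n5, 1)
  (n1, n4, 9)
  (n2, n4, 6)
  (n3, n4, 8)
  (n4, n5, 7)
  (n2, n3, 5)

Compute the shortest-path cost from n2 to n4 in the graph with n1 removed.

Comparing a few candidate routes:
n2-n5-n4: 2 + 7 = 9
n2-n5-n3-n4: 2 + 1 + 8 = 11
n2-n4: 6
n2-n3-n4: 5 + 8 = 13
Best route has total 6.

6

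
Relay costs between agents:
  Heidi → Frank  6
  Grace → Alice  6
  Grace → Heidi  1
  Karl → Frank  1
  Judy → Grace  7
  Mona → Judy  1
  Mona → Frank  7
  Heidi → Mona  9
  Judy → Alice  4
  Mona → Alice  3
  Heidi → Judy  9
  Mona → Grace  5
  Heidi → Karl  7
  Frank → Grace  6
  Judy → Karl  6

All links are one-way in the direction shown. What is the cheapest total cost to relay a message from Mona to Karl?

Comparing a few candidate routes:
Mona -> Grace -> Heidi -> Karl: 5 + 1 + 7 = 13
Mona -> Judy -> Karl: 1 + 6 = 7
Mona -> Judy -> Grace -> Heidi -> Karl: 1 + 7 + 1 + 7 = 16
The minimum is 7.

7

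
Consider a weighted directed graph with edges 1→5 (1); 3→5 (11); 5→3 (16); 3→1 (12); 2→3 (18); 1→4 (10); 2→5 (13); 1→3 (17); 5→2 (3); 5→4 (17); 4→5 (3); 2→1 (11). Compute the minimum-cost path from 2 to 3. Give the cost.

18

Routes from 2 to 3:
2 → 1 → 5 → 3: 11 + 1 + 16 = 28
2 → 5 → 3: 13 + 16 = 29
2 → 3: 18
2 → 1 → 4 → 5 → 3: 11 + 10 + 3 + 16 = 40
2 → 1 → 3: 11 + 17 = 28
The minimum is 18.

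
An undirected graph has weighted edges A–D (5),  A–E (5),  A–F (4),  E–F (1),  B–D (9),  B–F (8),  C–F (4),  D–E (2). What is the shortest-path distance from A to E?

A few of the A→E routes:
A-F-E: 4 + 1 = 5
A-D-E: 5 + 2 = 7
A-E: 5
Shortest: 5.

5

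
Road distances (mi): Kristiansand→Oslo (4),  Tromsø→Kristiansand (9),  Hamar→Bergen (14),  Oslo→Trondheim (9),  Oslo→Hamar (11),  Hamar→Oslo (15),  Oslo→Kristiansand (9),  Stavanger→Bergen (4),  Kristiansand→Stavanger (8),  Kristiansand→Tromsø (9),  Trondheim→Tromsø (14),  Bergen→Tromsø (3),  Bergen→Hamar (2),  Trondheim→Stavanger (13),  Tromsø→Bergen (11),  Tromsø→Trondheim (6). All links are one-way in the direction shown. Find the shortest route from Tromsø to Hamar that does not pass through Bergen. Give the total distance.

Candidate routes:
Tromsø→Kristiansand→Oslo→Hamar: 9 + 4 + 11 = 24
Best route has total 24 mi.

24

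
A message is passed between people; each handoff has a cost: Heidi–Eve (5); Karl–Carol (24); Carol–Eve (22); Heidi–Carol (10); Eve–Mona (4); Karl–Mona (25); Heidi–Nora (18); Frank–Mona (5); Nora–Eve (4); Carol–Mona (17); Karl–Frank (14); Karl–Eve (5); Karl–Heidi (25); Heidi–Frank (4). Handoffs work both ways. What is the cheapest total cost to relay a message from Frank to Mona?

Checking several routes:
Frank→Mona: 5
Frank→Heidi→Eve→Mona: 4 + 5 + 4 = 13
Frank→Heidi→Nora→Eve→Mona: 4 + 18 + 4 + 4 = 30
Frank→Karl→Eve→Mona: 14 + 5 + 4 = 23
The minimum is 5.

5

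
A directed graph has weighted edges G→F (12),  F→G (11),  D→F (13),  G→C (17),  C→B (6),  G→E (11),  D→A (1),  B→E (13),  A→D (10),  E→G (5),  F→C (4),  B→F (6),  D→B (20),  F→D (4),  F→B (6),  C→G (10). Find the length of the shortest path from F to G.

11

Candidate routes:
F -> G: 11
F -> B -> E -> G: 6 + 13 + 5 = 24
F -> C -> B -> E -> G: 4 + 6 + 13 + 5 = 28
F -> C -> G: 4 + 10 = 14
F -> D -> B -> E -> G: 4 + 20 + 13 + 5 = 42
Shortest: 11.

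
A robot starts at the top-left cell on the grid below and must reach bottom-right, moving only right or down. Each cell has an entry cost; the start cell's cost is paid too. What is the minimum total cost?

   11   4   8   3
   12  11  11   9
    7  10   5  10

45

One optimal route is [0,0] → [0,1] → [0,2] → [0,3] → [1,3] → [2,3].
Its cost is 11 + 4 + 8 + 3 + 9 + 10 = 45.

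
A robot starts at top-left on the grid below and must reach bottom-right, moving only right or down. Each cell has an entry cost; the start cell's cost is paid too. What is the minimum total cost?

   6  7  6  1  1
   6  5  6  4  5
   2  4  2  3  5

Path [0,0] → [1,0] → [2,0] → [2,1] → [2,2] → [2,3] → [2,4]: 6 + 6 + 2 + 4 + 2 + 3 + 5 = 28.

28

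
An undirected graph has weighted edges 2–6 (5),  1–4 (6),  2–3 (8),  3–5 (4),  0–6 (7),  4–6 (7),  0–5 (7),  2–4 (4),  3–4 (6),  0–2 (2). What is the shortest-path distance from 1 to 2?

Some routes from 1 to 2:
1 -> 4 -> 6 -> 2: 6 + 7 + 5 = 18
1 -> 4 -> 3 -> 5 -> 0 -> 2: 6 + 6 + 4 + 7 + 2 = 25
1 -> 4 -> 2: 6 + 4 = 10
1 -> 4 -> 6 -> 0 -> 2: 6 + 7 + 7 + 2 = 22
1 -> 4 -> 3 -> 2: 6 + 6 + 8 = 20
The minimum is 10.

10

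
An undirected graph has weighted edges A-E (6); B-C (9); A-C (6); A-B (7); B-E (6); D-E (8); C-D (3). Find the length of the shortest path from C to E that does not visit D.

12

Candidate routes:
C→A→B→E: 6 + 7 + 6 = 19
C→A→E: 6 + 6 = 12
C→B→A→E: 9 + 7 + 6 = 22
C→B→E: 9 + 6 = 15
Best route has total 12.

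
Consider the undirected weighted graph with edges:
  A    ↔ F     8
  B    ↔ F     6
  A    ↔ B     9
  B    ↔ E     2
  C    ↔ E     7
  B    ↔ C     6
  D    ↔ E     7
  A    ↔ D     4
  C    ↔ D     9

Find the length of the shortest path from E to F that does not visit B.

19

Routes from E to F avoiding B:
E - D - A - F: 7 + 4 + 8 = 19
E - C - D - A - F: 7 + 9 + 4 + 8 = 28
The minimum is 19.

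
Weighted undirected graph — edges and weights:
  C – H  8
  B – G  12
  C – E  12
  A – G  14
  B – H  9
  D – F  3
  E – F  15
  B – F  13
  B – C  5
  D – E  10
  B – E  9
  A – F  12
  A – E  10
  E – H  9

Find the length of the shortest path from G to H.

A few of the G→H routes:
G-B-E-H: 12 + 9 + 9 = 30
G-B-C-H: 12 + 5 + 8 = 25
G-B-H: 12 + 9 = 21
G-A-E-H: 14 + 10 + 9 = 33
Best route has total 21.

21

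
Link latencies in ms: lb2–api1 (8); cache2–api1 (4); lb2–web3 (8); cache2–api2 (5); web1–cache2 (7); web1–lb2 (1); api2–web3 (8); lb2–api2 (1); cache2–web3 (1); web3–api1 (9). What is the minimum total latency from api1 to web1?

9

Checking several routes:
api1-cache2-web1: 4 + 7 = 11
api1-lb2-web1: 8 + 1 = 9
api1-cache2-api2-lb2-web1: 4 + 5 + 1 + 1 = 11
api1-cache2-web3-lb2-web1: 4 + 1 + 8 + 1 = 14
api1-cache2-web3-api2-lb2-web1: 4 + 1 + 8 + 1 + 1 = 15
Best route has total 9 ms.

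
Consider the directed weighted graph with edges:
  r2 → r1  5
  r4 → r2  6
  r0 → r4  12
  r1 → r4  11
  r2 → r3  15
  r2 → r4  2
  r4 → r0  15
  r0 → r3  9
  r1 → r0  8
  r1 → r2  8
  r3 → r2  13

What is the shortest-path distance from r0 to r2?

Routes from r0 to r2:
r0 -> r4 -> r2: 12 + 6 = 18
r0 -> r3 -> r2: 9 + 13 = 22
Best route has total 18.

18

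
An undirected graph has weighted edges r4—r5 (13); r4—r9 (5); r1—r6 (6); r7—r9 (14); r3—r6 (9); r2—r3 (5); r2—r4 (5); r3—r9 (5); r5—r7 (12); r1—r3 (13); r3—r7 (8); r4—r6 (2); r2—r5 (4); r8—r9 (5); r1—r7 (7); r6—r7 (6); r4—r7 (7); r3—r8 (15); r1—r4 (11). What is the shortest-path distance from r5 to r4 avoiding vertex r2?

13

A few of the r5→r4 routes:
r5-r7-r3-r9-r4: 12 + 8 + 5 + 5 = 30
r5-r7-r6-r4: 12 + 6 + 2 = 20
r5-r7-r1-r6-r4: 12 + 7 + 6 + 2 = 27
r5-r7-r4: 12 + 7 = 19
r5-r4: 13
r5-r7-r1-r4: 12 + 7 + 11 = 30
Shortest: 13.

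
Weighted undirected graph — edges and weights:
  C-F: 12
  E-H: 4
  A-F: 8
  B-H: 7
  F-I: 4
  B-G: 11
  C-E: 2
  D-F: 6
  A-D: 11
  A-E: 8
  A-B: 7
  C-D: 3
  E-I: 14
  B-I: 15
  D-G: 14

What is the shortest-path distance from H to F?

Comparing a few candidate routes:
H-E-C-F: 4 + 2 + 12 = 18
H-E-A-F: 4 + 8 + 8 = 20
H-E-C-D-F: 4 + 2 + 3 + 6 = 15
Best route has total 15.

15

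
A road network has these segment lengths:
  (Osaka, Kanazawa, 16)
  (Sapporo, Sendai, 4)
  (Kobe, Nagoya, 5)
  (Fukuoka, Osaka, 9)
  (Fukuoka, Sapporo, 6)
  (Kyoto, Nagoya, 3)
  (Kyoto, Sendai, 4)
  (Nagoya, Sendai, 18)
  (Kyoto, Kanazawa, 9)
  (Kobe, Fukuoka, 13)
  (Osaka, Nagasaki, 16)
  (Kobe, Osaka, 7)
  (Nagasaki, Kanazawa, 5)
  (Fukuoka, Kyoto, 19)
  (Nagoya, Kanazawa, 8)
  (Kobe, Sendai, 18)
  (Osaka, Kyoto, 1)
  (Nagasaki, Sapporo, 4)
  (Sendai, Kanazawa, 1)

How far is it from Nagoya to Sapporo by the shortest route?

11

Checking several routes:
Nagoya → Kanazawa → Nagasaki → Sapporo: 8 + 5 + 4 = 17
Nagoya → Kyoto → Sendai → Kanazawa → Nagasaki → Sapporo: 3 + 4 + 1 + 5 + 4 = 17
Nagoya → Kyoto → Sendai → Sapporo: 3 + 4 + 4 = 11
Nagoya → Kyoto → Kanazawa → Sendai → Sapporo: 3 + 9 + 1 + 4 = 17
Nagoya → Kanazawa → Sendai → Sapporo: 8 + 1 + 4 = 13
Shortest: 11.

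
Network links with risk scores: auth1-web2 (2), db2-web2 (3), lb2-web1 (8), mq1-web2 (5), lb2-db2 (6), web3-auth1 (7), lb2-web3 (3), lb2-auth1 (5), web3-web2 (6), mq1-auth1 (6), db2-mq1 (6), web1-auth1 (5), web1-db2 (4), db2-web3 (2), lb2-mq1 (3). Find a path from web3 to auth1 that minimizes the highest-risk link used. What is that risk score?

3

Checking several routes:
web3 - lb2 - mq1 - web2 - db2 - web1 - auth1: max(3, 3, 5, 3, 4, 5) = 5
web3 - db2 - web2 - auth1: max(2, 3, 2) = 3
web3 - lb2 - mq1 - web2 - auth1: max(3, 3, 5, 2) = 5
Smallest bottleneck: 3.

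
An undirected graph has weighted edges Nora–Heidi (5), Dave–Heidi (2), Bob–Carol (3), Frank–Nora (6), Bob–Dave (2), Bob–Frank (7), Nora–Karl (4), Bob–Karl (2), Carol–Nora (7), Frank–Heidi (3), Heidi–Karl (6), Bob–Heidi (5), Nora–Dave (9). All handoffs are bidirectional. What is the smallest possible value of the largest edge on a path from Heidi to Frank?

3

Comparing a few candidate routes:
Heidi-Dave-Bob-Karl-Nora-Frank: max(2, 2, 2, 4, 6) = 6
Heidi-Dave-Bob-Carol-Nora-Frank: max(2, 2, 3, 7, 6) = 7
Heidi-Bob-Karl-Nora-Frank: max(5, 2, 4, 6) = 6
Heidi-Karl-Nora-Frank: max(6, 4, 6) = 6
Heidi-Nora-Frank: max(5, 6) = 6
Heidi-Frank: max(3) = 3
The minimum achievable maximum is 3.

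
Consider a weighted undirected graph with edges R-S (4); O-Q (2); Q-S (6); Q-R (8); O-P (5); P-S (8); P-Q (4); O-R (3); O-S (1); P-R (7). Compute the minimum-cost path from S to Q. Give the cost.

Some routes from S to Q:
S→R→Q: 4 + 8 = 12
S→O→Q: 1 + 2 = 3
S→O→R→Q: 1 + 3 + 8 = 12
S→O→P→Q: 1 + 5 + 4 = 10
S→R→O→Q: 4 + 3 + 2 = 9
S→Q: 6
Best route has total 3.

3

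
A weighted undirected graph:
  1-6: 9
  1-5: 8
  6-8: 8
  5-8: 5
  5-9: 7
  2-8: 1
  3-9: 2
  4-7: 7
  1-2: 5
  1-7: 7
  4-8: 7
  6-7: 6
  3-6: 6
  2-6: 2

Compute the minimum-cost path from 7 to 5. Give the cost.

Comparing a few candidate routes:
7 - 4 - 8 - 5: 7 + 7 + 5 = 19
7 - 1 - 5: 7 + 8 = 15
7 - 1 - 2 - 8 - 5: 7 + 5 + 1 + 5 = 18
7 - 6 - 2 - 8 - 5: 6 + 2 + 1 + 5 = 14
The minimum is 14.

14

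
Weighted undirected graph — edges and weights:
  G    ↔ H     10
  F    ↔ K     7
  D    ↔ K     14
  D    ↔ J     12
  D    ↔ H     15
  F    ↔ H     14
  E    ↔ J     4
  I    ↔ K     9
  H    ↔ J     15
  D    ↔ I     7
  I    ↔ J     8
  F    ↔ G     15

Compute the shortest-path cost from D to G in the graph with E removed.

Some routes from D to G avoiding E:
D - I - K - F - G: 7 + 9 + 7 + 15 = 38
D - H - G: 15 + 10 = 25
D - J - H - G: 12 + 15 + 10 = 37
D - K - F - G: 14 + 7 + 15 = 36
The minimum is 25.

25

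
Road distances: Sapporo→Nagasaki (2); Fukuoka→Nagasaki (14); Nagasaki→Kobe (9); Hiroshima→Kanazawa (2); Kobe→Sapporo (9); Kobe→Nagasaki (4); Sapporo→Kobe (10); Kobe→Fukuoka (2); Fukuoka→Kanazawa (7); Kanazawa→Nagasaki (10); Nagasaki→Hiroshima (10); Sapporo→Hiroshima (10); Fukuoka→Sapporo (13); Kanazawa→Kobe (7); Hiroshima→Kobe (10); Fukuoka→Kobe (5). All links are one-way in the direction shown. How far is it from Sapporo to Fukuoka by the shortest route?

Some routes from Sapporo to Fukuoka:
Sapporo -> Hiroshima -> Kobe -> Fukuoka: 10 + 10 + 2 = 22
Sapporo -> Nagasaki -> Kobe -> Fukuoka: 2 + 9 + 2 = 13
Sapporo -> Kobe -> Fukuoka: 10 + 2 = 12
Sapporo -> Hiroshima -> Kanazawa -> Kobe -> Fukuoka: 10 + 2 + 7 + 2 = 21
Best route has total 12.

12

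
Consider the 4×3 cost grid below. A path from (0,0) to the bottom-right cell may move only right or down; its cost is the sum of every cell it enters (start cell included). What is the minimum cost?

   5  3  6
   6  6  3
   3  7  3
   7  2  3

23

Cheapest: (0,0)→(0,1)→(0,2)→(1,2)→(2,2)→(3,2)
  5 + 3 + 6 + 3 + 3 + 3 = 23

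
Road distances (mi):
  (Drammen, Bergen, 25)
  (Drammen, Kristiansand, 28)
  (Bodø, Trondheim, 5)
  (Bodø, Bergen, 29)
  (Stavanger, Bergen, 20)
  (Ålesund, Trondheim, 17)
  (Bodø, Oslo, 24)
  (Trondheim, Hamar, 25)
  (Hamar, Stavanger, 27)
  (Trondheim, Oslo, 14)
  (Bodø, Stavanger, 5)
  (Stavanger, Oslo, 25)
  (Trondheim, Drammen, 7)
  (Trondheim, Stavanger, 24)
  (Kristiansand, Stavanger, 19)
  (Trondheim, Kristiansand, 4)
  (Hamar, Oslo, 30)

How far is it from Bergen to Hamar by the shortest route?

47

Checking several routes:
Bergen-Stavanger-Hamar: 20 + 27 = 47
Bergen-Drammen-Trondheim-Hamar: 25 + 7 + 25 = 57
Bergen-Stavanger-Bodø-Trondheim-Hamar: 20 + 5 + 5 + 25 = 55
Best route has total 47 mi.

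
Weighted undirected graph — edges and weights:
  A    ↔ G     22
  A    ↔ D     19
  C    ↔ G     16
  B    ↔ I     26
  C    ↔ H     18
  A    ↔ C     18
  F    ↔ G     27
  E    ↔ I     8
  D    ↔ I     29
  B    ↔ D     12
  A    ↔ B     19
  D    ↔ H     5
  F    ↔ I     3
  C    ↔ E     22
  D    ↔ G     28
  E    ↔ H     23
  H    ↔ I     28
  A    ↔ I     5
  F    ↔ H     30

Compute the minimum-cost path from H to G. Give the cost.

A few of the H→G routes:
H - D - B - A - G: 5 + 12 + 19 + 22 = 58
H - D - G: 5 + 28 = 33
H - D - A - G: 5 + 19 + 22 = 46
H - F - G: 30 + 27 = 57
H - I - A - G: 28 + 5 + 22 = 55
H - C - G: 18 + 16 = 34
Shortest: 33.

33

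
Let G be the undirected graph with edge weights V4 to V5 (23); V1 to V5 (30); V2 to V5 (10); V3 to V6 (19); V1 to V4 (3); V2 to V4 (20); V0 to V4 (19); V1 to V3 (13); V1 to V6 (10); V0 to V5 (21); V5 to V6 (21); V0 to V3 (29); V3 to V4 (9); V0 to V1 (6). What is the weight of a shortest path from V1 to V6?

10

Comparing a few candidate routes:
V1 - V6: 10
V1 - V4 - V5 - V6: 3 + 23 + 21 = 47
V1 - V3 - V6: 13 + 19 = 32
V1 - V4 - V3 - V6: 3 + 9 + 19 = 31
Shortest: 10.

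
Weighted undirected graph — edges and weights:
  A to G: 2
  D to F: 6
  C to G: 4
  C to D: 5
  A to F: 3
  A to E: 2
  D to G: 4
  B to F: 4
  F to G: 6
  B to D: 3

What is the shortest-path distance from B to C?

8

A few of the B→C routes:
B-D-G-C: 3 + 4 + 4 = 11
B-D-C: 3 + 5 = 8
B-F-A-G-C: 4 + 3 + 2 + 4 = 13
B-F-G-C: 4 + 6 + 4 = 14
Shortest: 8.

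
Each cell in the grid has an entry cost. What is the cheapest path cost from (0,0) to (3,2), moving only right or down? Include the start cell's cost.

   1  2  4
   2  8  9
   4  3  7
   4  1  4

15

Cheapest: [0,0] → [1,0] → [2,0] → [2,1] → [3,1] → [3,2]
  1 + 2 + 4 + 3 + 1 + 4 = 15
For comparison, the top-then-right route costs 27.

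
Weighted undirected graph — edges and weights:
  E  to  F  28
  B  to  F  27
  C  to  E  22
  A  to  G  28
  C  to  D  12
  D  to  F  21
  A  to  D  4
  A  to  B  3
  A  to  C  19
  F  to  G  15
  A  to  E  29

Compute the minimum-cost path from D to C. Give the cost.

Checking several routes:
D - F - B - A - C: 21 + 27 + 3 + 19 = 70
D - A - C: 4 + 19 = 23
D - A - E - C: 4 + 29 + 22 = 55
D - C: 12
Best route has total 12.

12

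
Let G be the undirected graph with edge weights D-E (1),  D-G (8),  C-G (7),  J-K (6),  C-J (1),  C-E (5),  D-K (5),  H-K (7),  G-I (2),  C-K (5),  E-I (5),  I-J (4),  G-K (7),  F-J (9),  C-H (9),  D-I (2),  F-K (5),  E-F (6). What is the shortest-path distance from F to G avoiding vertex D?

12

Comparing a few candidate routes:
F - J - I - G: 9 + 4 + 2 = 15
F - K - C - G: 5 + 5 + 7 = 17
F - K - C - J - I - G: 5 + 5 + 1 + 4 + 2 = 17
F - K - G: 5 + 7 = 12
F - E - I - G: 6 + 5 + 2 = 13
The minimum is 12.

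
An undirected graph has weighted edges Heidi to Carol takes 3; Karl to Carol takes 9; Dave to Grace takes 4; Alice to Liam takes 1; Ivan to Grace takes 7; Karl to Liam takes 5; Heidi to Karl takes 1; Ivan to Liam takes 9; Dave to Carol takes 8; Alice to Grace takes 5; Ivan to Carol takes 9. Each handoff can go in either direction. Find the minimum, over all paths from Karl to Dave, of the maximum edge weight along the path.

A few of the Karl→Dave routes:
Karl - Carol - Dave: max(9, 8) = 9
Karl - Heidi - Carol - Dave: max(1, 3, 8) = 8
Karl - Carol - Ivan - Liam - Alice - Grace - Dave: max(9, 9, 9, 1, 5, 4) = 9
Karl - Liam - Alice - Grace - Dave: max(5, 1, 5, 4) = 5
Smallest bottleneck: 5.

5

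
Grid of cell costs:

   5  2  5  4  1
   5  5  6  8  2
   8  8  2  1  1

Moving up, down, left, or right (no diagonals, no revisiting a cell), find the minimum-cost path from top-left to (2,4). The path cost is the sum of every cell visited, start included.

20

Best path: [0,0] -> [0,1] -> [0,2] -> [0,3] -> [0,4] -> [1,4] -> [2,4]
Cost: 5 + 2 + 5 + 4 + 1 + 2 + 1 = 20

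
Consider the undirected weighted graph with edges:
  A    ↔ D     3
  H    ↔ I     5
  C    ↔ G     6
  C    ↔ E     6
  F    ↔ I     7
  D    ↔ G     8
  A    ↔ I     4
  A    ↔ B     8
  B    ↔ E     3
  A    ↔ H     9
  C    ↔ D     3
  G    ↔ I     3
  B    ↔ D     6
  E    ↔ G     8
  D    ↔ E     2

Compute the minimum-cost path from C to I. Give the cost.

Checking several routes:
C → G → I: 6 + 3 = 9
C → E → D → A → I: 6 + 2 + 3 + 4 = 15
C → D → G → I: 3 + 8 + 3 = 14
C → D → A → I: 3 + 3 + 4 = 10
C → E → G → I: 6 + 8 + 3 = 17
C → D → E → G → I: 3 + 2 + 8 + 3 = 16
The minimum is 9.

9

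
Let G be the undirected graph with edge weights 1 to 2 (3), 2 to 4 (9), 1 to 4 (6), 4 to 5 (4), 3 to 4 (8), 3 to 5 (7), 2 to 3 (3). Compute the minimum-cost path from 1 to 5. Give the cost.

10

Comparing a few candidate routes:
1-4-3-5: 6 + 8 + 7 = 21
1-2-3-4-5: 3 + 3 + 8 + 4 = 18
1-2-3-5: 3 + 3 + 7 = 13
1-4-5: 6 + 4 = 10
1-4-2-3-5: 6 + 9 + 3 + 7 = 25
1-2-4-5: 3 + 9 + 4 = 16
Shortest: 10.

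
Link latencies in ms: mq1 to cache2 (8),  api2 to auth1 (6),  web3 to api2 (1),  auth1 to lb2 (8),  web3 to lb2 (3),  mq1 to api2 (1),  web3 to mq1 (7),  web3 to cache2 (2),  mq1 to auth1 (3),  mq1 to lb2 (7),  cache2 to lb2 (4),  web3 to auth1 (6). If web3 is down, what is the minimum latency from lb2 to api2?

A few of the lb2→api2 routes:
lb2 - cache2 - mq1 - api2: 4 + 8 + 1 = 13
lb2 - auth1 - api2: 8 + 6 = 14
lb2 - auth1 - mq1 - api2: 8 + 3 + 1 = 12
lb2 - mq1 - api2: 7 + 1 = 8
lb2 - mq1 - auth1 - api2: 7 + 3 + 6 = 16
Shortest: 8 ms.

8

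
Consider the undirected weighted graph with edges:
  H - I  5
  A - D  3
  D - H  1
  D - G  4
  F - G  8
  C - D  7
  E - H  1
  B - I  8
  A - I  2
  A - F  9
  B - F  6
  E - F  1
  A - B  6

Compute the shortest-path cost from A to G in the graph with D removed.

17

Routes from A to G avoiding D:
A -> B -> I -> H -> E -> F -> G: 6 + 8 + 5 + 1 + 1 + 8 = 29
A -> I -> B -> F -> G: 2 + 8 + 6 + 8 = 24
A -> B -> F -> G: 6 + 6 + 8 = 20
A -> I -> H -> E -> F -> G: 2 + 5 + 1 + 1 + 8 = 17
A -> F -> G: 9 + 8 = 17
Shortest: 17.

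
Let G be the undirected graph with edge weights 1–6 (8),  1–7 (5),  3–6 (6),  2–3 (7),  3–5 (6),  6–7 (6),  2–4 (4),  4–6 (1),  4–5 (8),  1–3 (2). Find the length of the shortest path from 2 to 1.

9

Some routes from 2 to 1:
2→3→1: 7 + 2 = 9
2→4→5→3→1: 4 + 8 + 6 + 2 = 20
2→4→6→3→1: 4 + 1 + 6 + 2 = 13
2→4→6→1: 4 + 1 + 8 = 13
2→4→6→7→1: 4 + 1 + 6 + 5 = 16
Shortest: 9.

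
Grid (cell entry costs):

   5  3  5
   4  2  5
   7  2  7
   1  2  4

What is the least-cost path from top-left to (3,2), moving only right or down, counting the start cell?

18

Path (0,0) -> (0,1) -> (1,1) -> (2,1) -> (3,1) -> (3,2): 5 + 3 + 2 + 2 + 2 + 4 = 18.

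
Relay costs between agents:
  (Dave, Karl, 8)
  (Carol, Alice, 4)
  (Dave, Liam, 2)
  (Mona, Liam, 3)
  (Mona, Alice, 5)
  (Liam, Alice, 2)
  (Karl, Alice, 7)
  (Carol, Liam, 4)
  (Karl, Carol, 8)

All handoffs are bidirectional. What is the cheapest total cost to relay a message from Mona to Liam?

3

Paths from Mona to Liam:
Mona - Alice - Carol - Liam: 5 + 4 + 4 = 13
Mona - Alice - Karl - Dave - Liam: 5 + 7 + 8 + 2 = 22
Mona - Alice - Karl - Carol - Liam: 5 + 7 + 8 + 4 = 24
Mona - Alice - Liam: 5 + 2 = 7
Mona - Liam: 3
Mona - Alice - Carol - Karl - Dave - Liam: 5 + 4 + 8 + 8 + 2 = 27
Best route has total 3.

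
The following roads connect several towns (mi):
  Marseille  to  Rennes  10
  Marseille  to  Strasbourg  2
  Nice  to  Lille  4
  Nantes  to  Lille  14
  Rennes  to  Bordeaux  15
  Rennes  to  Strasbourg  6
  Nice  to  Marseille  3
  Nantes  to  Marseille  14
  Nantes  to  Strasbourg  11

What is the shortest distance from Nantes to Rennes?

17

Comparing a few candidate routes:
Nantes - Marseille - Rennes: 14 + 10 = 24
Nantes - Strasbourg - Marseille - Rennes: 11 + 2 + 10 = 23
Nantes - Marseille - Strasbourg - Rennes: 14 + 2 + 6 = 22
Nantes - Strasbourg - Rennes: 11 + 6 = 17
The minimum is 17 mi.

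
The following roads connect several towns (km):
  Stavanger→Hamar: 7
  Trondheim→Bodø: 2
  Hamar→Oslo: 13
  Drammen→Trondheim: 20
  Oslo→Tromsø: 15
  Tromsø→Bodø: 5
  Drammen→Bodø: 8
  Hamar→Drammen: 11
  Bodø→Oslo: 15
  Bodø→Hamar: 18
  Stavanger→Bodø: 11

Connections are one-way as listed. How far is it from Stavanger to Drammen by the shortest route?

Candidate routes:
Stavanger -> Hamar -> Drammen: 7 + 11 = 18
Stavanger -> Bodø -> Hamar -> Drammen: 11 + 18 + 11 = 40
Shortest: 18 km.

18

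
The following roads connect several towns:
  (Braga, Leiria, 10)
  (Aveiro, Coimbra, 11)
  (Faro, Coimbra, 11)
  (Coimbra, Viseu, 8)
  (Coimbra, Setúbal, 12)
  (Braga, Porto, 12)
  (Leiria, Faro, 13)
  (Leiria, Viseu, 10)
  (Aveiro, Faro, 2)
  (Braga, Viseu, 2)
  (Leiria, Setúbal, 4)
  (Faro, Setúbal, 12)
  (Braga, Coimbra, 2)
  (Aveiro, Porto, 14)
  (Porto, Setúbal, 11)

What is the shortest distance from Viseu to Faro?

Checking several routes:
Viseu -> Braga -> Coimbra -> Faro: 2 + 2 + 11 = 15
Viseu -> Coimbra -> Aveiro -> Faro: 8 + 11 + 2 = 21
Viseu -> Leiria -> Faro: 10 + 13 = 23
Viseu -> Coimbra -> Faro: 8 + 11 = 19
Viseu -> Braga -> Coimbra -> Aveiro -> Faro: 2 + 2 + 11 + 2 = 17
Best route has total 15.

15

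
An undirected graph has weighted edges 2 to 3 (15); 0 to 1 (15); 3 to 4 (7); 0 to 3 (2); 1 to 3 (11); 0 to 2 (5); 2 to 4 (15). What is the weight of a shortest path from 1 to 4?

Checking several routes:
1 - 0 - 2 - 4: 15 + 5 + 15 = 35
1 - 0 - 3 - 4: 15 + 2 + 7 = 24
1 - 3 - 4: 11 + 7 = 18
1 - 3 - 0 - 2 - 4: 11 + 2 + 5 + 15 = 33
Best route has total 18.

18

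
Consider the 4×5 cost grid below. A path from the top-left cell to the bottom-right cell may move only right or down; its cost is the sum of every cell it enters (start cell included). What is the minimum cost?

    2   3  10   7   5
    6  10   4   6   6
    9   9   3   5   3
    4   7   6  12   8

Cheapest: [0,0] [0,1] [0,2] [1,2] [2,2] [2,3] [2,4] [3,4]
  2 + 3 + 10 + 4 + 3 + 5 + 3 + 8 = 38
(Top row then right column would cost 44.)

38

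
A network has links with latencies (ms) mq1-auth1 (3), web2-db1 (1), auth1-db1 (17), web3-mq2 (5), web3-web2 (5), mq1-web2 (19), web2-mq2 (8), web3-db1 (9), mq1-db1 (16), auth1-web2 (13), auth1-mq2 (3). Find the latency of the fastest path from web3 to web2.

Checking several routes:
web3 → web2: 5
web3 → db1 → web2: 9 + 1 = 10
web3 → mq2 → auth1 → mq1 → db1 → web2: 5 + 3 + 3 + 16 + 1 = 28
web3 → mq2 → auth1 → db1 → web2: 5 + 3 + 17 + 1 = 26
web3 → mq2 → auth1 → web2: 5 + 3 + 13 = 21
web3 → mq2 → web2: 5 + 8 = 13
The minimum is 5 ms.

5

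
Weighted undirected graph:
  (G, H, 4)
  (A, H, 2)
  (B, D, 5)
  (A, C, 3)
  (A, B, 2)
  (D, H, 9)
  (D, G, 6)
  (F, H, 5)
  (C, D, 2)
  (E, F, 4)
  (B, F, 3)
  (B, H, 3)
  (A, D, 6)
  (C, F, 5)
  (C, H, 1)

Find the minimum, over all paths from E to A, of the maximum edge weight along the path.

Comparing a few candidate routes:
E - F - B - H - A: max(4, 3, 3, 2) = 4
E - F - B - D - C - H - A: max(4, 3, 5, 2, 1, 2) = 5
E - F - B - A: max(4, 3, 2) = 4
E - F - B - D - C - A: max(4, 3, 5, 2, 3) = 5
E - F - B - H - C - A: max(4, 3, 3, 1, 3) = 4
The minimum achievable maximum is 4.

4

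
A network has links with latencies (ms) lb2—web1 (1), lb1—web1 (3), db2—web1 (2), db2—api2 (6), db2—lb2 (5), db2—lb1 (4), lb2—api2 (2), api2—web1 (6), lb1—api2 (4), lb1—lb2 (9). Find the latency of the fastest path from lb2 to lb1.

A few of the lb2→lb1 routes:
lb2-api2-lb1: 2 + 4 = 6
lb2-web1-db2-lb1: 1 + 2 + 4 = 7
lb2-web1-lb1: 1 + 3 = 4
lb2-lb1: 9
lb2-db2-lb1: 5 + 4 = 9
The minimum is 4 ms.

4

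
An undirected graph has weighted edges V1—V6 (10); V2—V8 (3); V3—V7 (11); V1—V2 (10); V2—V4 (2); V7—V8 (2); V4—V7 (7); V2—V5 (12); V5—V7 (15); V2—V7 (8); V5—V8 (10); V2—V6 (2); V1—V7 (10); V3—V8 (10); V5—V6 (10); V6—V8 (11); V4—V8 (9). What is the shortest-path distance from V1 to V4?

Checking several routes:
V1 → V7 → V8 → V2 → V4: 10 + 2 + 3 + 2 = 17
V1 → V7 → V4: 10 + 7 = 17
V1 → V7 → V2 → V4: 10 + 8 + 2 = 20
V1 → V2 → V4: 10 + 2 = 12
V1 → V6 → V2 → V4: 10 + 2 + 2 = 14
The minimum is 12.

12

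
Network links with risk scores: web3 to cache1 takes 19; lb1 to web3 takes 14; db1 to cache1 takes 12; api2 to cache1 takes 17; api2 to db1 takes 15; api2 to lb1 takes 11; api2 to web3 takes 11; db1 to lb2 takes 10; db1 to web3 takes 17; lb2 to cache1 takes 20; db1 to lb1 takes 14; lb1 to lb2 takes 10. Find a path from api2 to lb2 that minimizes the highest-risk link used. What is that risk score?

Checking several routes:
api2→lb1→lb2: max(11, 10) = 11
api2→db1→lb2: max(15, 10) = 15
api2→web3→lb1→lb2: max(11, 14, 10) = 14
api2→lb1→db1→lb2: max(11, 14, 10) = 14
api2→db1→lb1→lb2: max(15, 14, 10) = 15
api2→web3→lb1→db1→lb2: max(11, 14, 14, 10) = 14
The minimum achievable maximum is 11.

11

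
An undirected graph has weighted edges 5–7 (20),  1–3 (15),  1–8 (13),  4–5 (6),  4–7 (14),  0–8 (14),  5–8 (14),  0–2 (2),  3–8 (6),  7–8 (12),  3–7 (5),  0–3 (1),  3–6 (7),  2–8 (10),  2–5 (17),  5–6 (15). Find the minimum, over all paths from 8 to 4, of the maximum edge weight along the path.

14

Some routes from 8 to 4:
8→7→4: max(12, 14) = 14
8→0→3→7→4: max(14, 1, 5, 14) = 14
8→5→4: max(14, 6) = 14
8→3→7→4: max(6, 5, 14) = 14
8→2→0→3→7→4: max(10, 2, 1, 5, 14) = 14
Best route has worst link 14.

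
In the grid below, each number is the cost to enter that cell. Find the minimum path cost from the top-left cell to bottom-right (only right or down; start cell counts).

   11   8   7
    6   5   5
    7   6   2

Best path: (0,0) (1,0) (1,1) (1,2) (2,2)
Cost: 11 + 6 + 5 + 5 + 2 = 29

29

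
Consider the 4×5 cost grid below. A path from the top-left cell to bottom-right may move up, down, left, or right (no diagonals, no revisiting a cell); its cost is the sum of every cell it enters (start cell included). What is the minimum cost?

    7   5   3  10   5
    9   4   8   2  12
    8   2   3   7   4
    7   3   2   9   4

36

Best path: [0,0]→[0,1]→[1,1]→[2,1]→[2,2]→[2,3]→[2,4]→[3,4]
Cost: 7 + 5 + 4 + 2 + 3 + 7 + 4 + 4 = 36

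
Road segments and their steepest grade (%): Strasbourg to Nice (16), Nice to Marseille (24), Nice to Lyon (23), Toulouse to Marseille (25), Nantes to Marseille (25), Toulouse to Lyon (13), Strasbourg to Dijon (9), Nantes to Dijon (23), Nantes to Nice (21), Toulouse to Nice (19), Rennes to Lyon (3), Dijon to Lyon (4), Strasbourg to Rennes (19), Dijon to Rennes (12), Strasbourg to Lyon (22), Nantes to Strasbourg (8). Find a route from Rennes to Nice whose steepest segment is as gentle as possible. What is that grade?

A few of the Rennes→Nice routes:
Rennes - Strasbourg - Nice: max(19, 16) = 19
Rennes - Dijon - Strasbourg - Nice: max(12, 9, 16) = 16
Rennes - Strasbourg - Dijon - Lyon - Toulouse - Nice: max(19, 9, 4, 13, 19) = 19
Rennes - Lyon - Dijon - Strasbourg - Nice: max(3, 4, 9, 16) = 16
Rennes - Lyon - Toulouse - Nice: max(3, 13, 19) = 19
Rennes - Dijon - Lyon - Toulouse - Nice: max(12, 4, 13, 19) = 19
Smallest bottleneck: 16%.

16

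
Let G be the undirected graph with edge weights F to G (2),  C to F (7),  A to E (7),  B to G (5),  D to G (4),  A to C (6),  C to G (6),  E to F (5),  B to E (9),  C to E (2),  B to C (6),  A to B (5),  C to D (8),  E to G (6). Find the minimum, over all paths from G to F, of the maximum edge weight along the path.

Some routes from G to F:
G-B-C-E-F: max(5, 6, 2, 5) = 6
G-F: max(2) = 2
G-B-A-C-E-F: max(5, 5, 6, 2, 5) = 6
G-E-F: max(6, 5) = 6
Best route has worst link 2.

2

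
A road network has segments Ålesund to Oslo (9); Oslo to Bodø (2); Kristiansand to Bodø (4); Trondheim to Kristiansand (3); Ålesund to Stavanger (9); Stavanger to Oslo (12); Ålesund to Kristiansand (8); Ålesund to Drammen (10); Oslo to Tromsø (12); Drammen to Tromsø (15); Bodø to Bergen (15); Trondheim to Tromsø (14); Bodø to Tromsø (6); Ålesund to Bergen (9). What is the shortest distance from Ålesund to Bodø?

11

Comparing a few candidate routes:
Ålesund -> Kristiansand -> Bodø: 8 + 4 = 12
Ålesund -> Stavanger -> Oslo -> Bodø: 9 + 12 + 2 = 23
Ålesund -> Oslo -> Bodø: 9 + 2 = 11
Ålesund -> Bergen -> Bodø: 9 + 15 = 24
Ålesund -> Oslo -> Tromsø -> Bodø: 9 + 12 + 6 = 27
The minimum is 11.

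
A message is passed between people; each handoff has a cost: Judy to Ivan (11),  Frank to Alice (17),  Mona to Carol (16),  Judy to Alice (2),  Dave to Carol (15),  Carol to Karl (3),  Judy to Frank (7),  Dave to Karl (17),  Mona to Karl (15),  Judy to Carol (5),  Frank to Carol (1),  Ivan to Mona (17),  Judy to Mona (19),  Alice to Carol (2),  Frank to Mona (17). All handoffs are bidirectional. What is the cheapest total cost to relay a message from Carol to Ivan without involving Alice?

A few of the Carol→Ivan routes:
Carol-Mona-Ivan: 16 + 17 = 33
Carol-Judy-Ivan: 5 + 11 = 16
Carol-Frank-Judy-Ivan: 1 + 7 + 11 = 19
The minimum is 16.

16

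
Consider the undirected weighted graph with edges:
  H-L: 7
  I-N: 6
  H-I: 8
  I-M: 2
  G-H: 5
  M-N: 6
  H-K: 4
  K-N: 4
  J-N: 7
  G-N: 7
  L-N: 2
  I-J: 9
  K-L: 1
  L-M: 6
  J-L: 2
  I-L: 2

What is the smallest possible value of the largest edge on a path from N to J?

Some routes from N to J:
N -> I -> L -> J: max(6, 2, 2) = 6
N -> L -> J: max(2, 2) = 2
N -> K -> L -> J: max(4, 1, 2) = 4
The minimum achievable maximum is 2.

2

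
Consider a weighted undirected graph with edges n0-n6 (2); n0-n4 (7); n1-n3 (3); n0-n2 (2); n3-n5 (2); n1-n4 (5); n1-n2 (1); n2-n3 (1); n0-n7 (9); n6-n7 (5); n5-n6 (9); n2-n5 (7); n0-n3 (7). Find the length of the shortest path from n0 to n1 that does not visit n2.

10

Candidate routes:
n0 -> n7 -> n6 -> n5 -> n3 -> n1: 9 + 5 + 9 + 2 + 3 = 28
n0 -> n4 -> n1: 7 + 5 = 12
n0 -> n3 -> n1: 7 + 3 = 10
n0 -> n6 -> n5 -> n3 -> n1: 2 + 9 + 2 + 3 = 16
Shortest: 10.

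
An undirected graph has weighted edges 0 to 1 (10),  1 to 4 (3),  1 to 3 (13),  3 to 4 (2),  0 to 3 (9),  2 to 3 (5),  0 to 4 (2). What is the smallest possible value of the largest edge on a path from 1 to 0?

3

Comparing a few candidate routes:
1 - 4 - 0: max(3, 2) = 3
1 - 4 - 3 - 0: max(3, 2, 9) = 9
1 - 0: max(10) = 10
The minimum achievable maximum is 3.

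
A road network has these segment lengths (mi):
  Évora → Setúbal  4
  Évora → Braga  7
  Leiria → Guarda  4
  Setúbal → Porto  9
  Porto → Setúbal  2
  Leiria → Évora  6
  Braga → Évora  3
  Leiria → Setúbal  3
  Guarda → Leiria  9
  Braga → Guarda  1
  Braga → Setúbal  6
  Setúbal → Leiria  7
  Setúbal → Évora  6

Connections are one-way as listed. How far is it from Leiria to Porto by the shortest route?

12

Routes from Leiria to Porto:
Leiria→Setúbal→Porto: 3 + 9 = 12
Leiria→Évora→Setúbal→Porto: 6 + 4 + 9 = 19
Leiria→Évora→Braga→Setúbal→Porto: 6 + 7 + 6 + 9 = 28
Shortest: 12 mi.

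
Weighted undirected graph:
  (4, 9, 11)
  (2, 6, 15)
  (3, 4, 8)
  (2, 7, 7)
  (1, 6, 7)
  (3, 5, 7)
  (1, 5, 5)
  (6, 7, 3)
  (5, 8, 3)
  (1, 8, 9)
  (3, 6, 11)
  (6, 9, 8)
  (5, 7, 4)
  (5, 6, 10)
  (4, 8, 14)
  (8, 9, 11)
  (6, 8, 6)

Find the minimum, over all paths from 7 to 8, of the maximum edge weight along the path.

4

A few of the 7→8 routes:
7 - 5 - 1 - 6 - 8: max(4, 5, 7, 6) = 7
7 - 6 - 1 - 5 - 8: max(3, 7, 5, 3) = 7
7 - 6 - 8: max(3, 6) = 6
7 - 5 - 8: max(4, 3) = 4
Smallest bottleneck: 4.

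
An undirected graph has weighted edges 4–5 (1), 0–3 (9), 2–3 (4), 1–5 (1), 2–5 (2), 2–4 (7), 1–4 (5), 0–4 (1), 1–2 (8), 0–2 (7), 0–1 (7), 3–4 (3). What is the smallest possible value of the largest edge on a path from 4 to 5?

1

Some routes from 4 to 5:
4-5: max(1) = 1
4-0-2-5: max(1, 7, 2) = 7
4-0-1-5: max(1, 7, 1) = 7
4-3-2-5: max(3, 4, 2) = 4
4-1-5: max(5, 1) = 5
4-2-5: max(7, 2) = 7
Smallest bottleneck: 1.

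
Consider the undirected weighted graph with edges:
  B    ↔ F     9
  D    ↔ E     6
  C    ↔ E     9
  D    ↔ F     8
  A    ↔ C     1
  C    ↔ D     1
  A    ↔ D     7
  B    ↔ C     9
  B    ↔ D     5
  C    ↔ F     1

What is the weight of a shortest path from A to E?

Comparing a few candidate routes:
A -> C -> F -> D -> E: 1 + 1 + 8 + 6 = 16
A -> C -> D -> E: 1 + 1 + 6 = 8
A -> C -> B -> D -> E: 1 + 9 + 5 + 6 = 21
A -> D -> C -> E: 7 + 1 + 9 = 17
A -> C -> E: 1 + 9 = 10
A -> D -> E: 7 + 6 = 13
Best route has total 8.

8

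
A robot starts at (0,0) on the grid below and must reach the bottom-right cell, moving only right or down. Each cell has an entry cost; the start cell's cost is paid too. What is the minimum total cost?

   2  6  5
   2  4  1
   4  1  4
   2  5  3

16

Best path: [0,0] [1,0] [1,1] [1,2] [2,2] [3,2]
Cost: 2 + 2 + 4 + 1 + 4 + 3 = 16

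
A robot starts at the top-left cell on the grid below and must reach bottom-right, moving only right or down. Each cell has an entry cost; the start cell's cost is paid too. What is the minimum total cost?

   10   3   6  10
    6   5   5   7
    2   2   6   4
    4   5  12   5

35

One optimal route is r0c0 -> r0c1 -> r1c1 -> r2c1 -> r2c2 -> r2c3 -> r3c3.
Its cost is 10 + 3 + 5 + 2 + 6 + 4 + 5 = 35.
(Top row then right column would cost 45.)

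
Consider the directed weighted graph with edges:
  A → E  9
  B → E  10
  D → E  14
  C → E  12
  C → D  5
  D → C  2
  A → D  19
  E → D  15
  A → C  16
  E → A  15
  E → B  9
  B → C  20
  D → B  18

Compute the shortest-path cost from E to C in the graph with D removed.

Routes from E to C avoiding D:
E - B - C: 9 + 20 = 29
E - A - C: 15 + 16 = 31
The minimum is 29.

29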